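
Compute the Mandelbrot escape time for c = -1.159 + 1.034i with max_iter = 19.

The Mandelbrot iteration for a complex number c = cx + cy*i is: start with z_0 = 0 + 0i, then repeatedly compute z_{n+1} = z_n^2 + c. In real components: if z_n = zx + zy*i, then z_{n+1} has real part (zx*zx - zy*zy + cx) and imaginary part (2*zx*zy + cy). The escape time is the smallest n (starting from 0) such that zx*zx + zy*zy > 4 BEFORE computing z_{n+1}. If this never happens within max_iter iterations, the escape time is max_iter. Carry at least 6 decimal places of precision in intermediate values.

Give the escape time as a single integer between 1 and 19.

Answer: 3

Derivation:
z_0 = 0 + 0i, c = -1.1590 + 1.0340i
Iter 1: z = -1.1590 + 1.0340i, |z|^2 = 2.4124
Iter 2: z = -0.8849 + -1.3628i, |z|^2 = 2.6403
Iter 3: z = -2.2333 + 3.4458i, |z|^2 = 16.8612
Escaped at iteration 3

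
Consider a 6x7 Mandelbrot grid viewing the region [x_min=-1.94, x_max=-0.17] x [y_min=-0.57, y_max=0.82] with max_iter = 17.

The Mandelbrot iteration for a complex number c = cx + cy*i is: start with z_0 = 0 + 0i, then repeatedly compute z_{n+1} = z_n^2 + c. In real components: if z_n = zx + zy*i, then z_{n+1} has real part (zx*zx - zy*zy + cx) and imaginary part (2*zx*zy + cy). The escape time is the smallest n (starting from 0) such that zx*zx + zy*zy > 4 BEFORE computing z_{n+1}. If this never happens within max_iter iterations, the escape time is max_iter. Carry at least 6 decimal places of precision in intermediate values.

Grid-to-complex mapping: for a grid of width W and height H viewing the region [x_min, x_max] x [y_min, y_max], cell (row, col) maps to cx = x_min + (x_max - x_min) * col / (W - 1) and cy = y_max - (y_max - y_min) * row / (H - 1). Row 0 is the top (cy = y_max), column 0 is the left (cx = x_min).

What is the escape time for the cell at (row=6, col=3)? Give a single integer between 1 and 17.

Answer: 5

Derivation:
z_0 = 0 + 0i, c = -0.8780 + -0.5700i
Iter 1: z = -0.8780 + -0.5700i, |z|^2 = 1.0958
Iter 2: z = -0.4320 + 0.4309i, |z|^2 = 0.3723
Iter 3: z = -0.8771 + -0.9423i, |z|^2 = 1.6572
Iter 4: z = -0.9968 + 1.0829i, |z|^2 = 2.1663
Iter 5: z = -1.0572 + -2.7289i, |z|^2 = 8.5645
Escaped at iteration 5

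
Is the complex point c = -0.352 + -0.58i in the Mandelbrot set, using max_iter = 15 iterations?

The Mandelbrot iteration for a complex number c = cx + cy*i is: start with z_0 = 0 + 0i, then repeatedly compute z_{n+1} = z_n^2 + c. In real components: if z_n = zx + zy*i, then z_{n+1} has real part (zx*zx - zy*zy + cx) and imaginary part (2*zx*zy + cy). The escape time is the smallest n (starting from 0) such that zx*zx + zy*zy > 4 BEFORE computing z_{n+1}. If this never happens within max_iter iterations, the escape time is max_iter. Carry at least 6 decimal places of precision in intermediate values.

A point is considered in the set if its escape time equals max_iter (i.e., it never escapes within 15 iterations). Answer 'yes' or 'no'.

z_0 = 0 + 0i, c = -0.3520 + -0.5800i
Iter 1: z = -0.3520 + -0.5800i, |z|^2 = 0.4603
Iter 2: z = -0.5645 + -0.1717i, |z|^2 = 0.3481
Iter 3: z = -0.0628 + -0.3862i, |z|^2 = 0.1531
Iter 4: z = -0.4972 + -0.5315i, |z|^2 = 0.5297
Iter 5: z = -0.3873 + -0.0515i, |z|^2 = 0.1526
Iter 6: z = -0.2047 + -0.5401i, |z|^2 = 0.3336
Iter 7: z = -0.6018 + -0.3589i, |z|^2 = 0.4910
Iter 8: z = -0.1186 + -0.1480i, |z|^2 = 0.0360
Iter 9: z = -0.3598 + -0.5449i, |z|^2 = 0.4264
Iter 10: z = -0.5194 + -0.1879i, |z|^2 = 0.3051
Iter 11: z = -0.1175 + -0.3848i, |z|^2 = 0.1619
Iter 12: z = -0.4863 + -0.4896i, |z|^2 = 0.4762
Iter 13: z = -0.3552 + -0.1039i, |z|^2 = 0.1370
Iter 14: z = -0.2366 + -0.5062i, |z|^2 = 0.3123
Did not escape in 15 iterations → in set

Answer: yes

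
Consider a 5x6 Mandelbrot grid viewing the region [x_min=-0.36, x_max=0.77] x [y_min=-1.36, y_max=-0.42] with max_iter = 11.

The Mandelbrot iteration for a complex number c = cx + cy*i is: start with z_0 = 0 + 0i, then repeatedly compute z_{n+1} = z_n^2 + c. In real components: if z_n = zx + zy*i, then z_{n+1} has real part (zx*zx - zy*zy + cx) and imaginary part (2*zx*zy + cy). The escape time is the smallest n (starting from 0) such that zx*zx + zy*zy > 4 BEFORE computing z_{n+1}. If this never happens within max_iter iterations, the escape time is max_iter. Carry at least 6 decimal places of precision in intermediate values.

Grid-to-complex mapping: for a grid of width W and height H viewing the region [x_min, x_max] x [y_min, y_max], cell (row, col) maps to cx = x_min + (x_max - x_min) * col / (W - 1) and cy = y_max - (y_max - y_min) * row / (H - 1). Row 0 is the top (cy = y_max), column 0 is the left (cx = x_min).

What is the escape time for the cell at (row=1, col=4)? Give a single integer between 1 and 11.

Answer: 3

Derivation:
z_0 = 0 + 0i, c = 0.7700 + -0.6080i
Iter 1: z = 0.7700 + -0.6080i, |z|^2 = 0.9626
Iter 2: z = 0.9932 + -1.5443i, |z|^2 = 3.3714
Iter 3: z = -0.6284 + -3.6757i, |z|^2 = 13.9060
Escaped at iteration 3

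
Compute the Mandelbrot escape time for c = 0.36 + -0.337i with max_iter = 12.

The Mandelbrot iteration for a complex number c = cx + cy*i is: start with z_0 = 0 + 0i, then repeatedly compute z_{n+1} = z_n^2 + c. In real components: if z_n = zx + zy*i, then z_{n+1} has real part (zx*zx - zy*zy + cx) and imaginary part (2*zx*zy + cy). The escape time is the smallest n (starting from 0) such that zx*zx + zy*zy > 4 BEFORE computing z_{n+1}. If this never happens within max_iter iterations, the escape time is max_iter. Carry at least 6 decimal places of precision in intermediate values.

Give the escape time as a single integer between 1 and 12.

z_0 = 0 + 0i, c = 0.3600 + -0.3370i
Iter 1: z = 0.3600 + -0.3370i, |z|^2 = 0.2432
Iter 2: z = 0.3760 + -0.5796i, |z|^2 = 0.4774
Iter 3: z = 0.1654 + -0.7729i, |z|^2 = 0.6248
Iter 4: z = -0.2101 + -0.5927i, |z|^2 = 0.3954
Iter 5: z = 0.0528 + -0.0880i, |z|^2 = 0.0105
Iter 6: z = 0.3550 + -0.3463i, |z|^2 = 0.2460
Iter 7: z = 0.3661 + -0.5829i, |z|^2 = 0.4738
Iter 8: z = 0.1543 + -0.7638i, |z|^2 = 0.6073
Iter 9: z = -0.1997 + -0.5727i, |z|^2 = 0.3678
Iter 10: z = 0.0719 + -0.1083i, |z|^2 = 0.0169
Iter 11: z = 0.3534 + -0.3526i, |z|^2 = 0.2492

Answer: 12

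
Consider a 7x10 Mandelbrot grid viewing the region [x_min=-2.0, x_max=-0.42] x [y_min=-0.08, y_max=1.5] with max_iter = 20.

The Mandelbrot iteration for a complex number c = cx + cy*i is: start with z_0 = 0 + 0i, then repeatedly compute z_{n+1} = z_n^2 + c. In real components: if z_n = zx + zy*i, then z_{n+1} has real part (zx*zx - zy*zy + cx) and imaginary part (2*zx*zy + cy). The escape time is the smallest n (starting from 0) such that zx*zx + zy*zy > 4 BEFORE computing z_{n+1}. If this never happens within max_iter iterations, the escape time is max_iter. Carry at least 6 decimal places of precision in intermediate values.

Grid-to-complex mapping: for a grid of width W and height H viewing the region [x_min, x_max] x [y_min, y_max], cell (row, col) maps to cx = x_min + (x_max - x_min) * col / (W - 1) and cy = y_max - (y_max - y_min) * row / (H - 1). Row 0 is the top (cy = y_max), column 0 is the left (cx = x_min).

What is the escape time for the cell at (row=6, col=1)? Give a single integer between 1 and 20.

z_0 = 0 + 0i, c = -1.7367 + 0.4467i
Iter 1: z = -1.7367 + 0.4467i, |z|^2 = 3.2155
Iter 2: z = 1.0798 + -1.1048i, |z|^2 = 2.3865
Iter 3: z = -1.7911 + -1.9392i, |z|^2 = 6.9687
Escaped at iteration 3

Answer: 3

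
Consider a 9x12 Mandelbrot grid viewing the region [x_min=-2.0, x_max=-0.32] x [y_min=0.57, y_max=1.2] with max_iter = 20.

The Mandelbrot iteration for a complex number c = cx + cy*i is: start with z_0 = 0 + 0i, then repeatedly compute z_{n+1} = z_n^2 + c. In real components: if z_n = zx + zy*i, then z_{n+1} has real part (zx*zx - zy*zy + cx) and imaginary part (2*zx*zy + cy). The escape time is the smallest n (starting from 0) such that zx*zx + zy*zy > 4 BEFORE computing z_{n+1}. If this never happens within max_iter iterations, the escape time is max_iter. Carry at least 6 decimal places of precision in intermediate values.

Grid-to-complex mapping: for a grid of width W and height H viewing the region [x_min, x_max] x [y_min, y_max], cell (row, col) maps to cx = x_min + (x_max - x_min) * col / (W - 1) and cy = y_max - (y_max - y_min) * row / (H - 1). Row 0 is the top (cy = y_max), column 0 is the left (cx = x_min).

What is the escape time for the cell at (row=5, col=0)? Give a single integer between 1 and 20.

Answer: 1

Derivation:
z_0 = 0 + 0i, c = -2.0000 + 0.9136i
Iter 1: z = -2.0000 + 0.9136i, |z|^2 = 4.8347
Escaped at iteration 1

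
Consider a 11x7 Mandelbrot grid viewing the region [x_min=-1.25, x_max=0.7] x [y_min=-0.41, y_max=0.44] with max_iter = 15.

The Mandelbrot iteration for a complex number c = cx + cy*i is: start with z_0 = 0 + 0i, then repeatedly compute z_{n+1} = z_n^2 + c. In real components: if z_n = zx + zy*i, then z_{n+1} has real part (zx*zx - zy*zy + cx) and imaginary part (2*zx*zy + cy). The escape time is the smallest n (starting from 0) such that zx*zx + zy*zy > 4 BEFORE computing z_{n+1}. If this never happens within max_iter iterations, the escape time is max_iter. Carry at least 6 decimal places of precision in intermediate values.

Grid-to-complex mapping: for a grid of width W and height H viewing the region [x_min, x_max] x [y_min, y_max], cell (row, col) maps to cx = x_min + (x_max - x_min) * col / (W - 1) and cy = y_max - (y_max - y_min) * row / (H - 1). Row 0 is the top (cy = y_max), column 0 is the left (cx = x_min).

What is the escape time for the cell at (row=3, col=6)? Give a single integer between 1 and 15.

z_0 = 0 + 0i, c = -0.0800 + 0.0150i
Iter 1: z = -0.0800 + 0.0150i, |z|^2 = 0.0066
Iter 2: z = -0.0738 + 0.0126i, |z|^2 = 0.0056
Iter 3: z = -0.0747 + 0.0131i, |z|^2 = 0.0058
Iter 4: z = -0.0746 + 0.0130i, |z|^2 = 0.0057
Iter 5: z = -0.0746 + 0.0131i, |z|^2 = 0.0057
Iter 6: z = -0.0746 + 0.0131i, |z|^2 = 0.0057
Iter 7: z = -0.0746 + 0.0131i, |z|^2 = 0.0057
Iter 8: z = -0.0746 + 0.0131i, |z|^2 = 0.0057
Iter 9: z = -0.0746 + 0.0131i, |z|^2 = 0.0057
Iter 10: z = -0.0746 + 0.0131i, |z|^2 = 0.0057
Iter 11: z = -0.0746 + 0.0131i, |z|^2 = 0.0057
Iter 12: z = -0.0746 + 0.0131i, |z|^2 = 0.0057
Iter 13: z = -0.0746 + 0.0131i, |z|^2 = 0.0057
Iter 14: z = -0.0746 + 0.0131i, |z|^2 = 0.0057

Answer: 15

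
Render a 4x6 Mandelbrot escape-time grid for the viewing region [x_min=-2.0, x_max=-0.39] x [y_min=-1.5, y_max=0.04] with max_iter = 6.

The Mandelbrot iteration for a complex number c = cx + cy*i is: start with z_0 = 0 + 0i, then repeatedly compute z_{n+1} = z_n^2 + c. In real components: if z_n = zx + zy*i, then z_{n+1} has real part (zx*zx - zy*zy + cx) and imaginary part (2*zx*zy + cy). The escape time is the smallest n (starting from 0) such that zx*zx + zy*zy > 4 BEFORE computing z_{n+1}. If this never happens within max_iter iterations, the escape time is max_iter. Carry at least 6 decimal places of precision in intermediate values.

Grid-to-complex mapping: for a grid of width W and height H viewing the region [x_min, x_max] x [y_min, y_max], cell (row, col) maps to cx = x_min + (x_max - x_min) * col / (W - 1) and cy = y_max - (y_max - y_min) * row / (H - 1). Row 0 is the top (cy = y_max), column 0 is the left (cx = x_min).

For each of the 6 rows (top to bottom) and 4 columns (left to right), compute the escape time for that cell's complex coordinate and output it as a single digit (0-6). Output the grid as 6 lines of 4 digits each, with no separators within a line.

Answer: 1666
1566
1356
1335
1233
1122

Derivation:
(row=0, col=0): c = -2.0000 + 0.0400i → escape time 1
(row=0, col=1): c = -1.4633 + 0.0400i → escape time 6
(row=0, col=2): c = -0.9267 + 0.0400i → escape time 6
(row=0, col=3): c = -0.3900 + 0.0400i → escape time 6
(row=1, col=0): c = -2.0000 + -0.2680i → escape time 1
(row=1, col=1): c = -1.4633 + -0.2680i → escape time 5
(row=1, col=2): c = -0.9267 + -0.2680i → escape time 6
(row=1, col=3): c = -0.3900 + -0.2680i → escape time 6
(row=2, col=0): c = -2.0000 + -0.5760i → escape time 1
(row=2, col=1): c = -1.4633 + -0.5760i → escape time 3
(row=2, col=2): c = -0.9267 + -0.5760i → escape time 5
(row=2, col=3): c = -0.3900 + -0.5760i → escape time 6
(row=3, col=0): c = -2.0000 + -0.8840i → escape time 1
(row=3, col=1): c = -1.4633 + -0.8840i → escape time 3
(row=3, col=2): c = -0.9267 + -0.8840i → escape time 3
(row=3, col=3): c = -0.3900 + -0.8840i → escape time 5
(row=4, col=0): c = -2.0000 + -1.1920i → escape time 1
(row=4, col=1): c = -1.4633 + -1.1920i → escape time 2
(row=4, col=2): c = -0.9267 + -1.1920i → escape time 3
(row=4, col=3): c = -0.3900 + -1.1920i → escape time 3
(row=5, col=0): c = -2.0000 + -1.5000i → escape time 1
(row=5, col=1): c = -1.4633 + -1.5000i → escape time 1
(row=5, col=2): c = -0.9267 + -1.5000i → escape time 2
(row=5, col=3): c = -0.3900 + -1.5000i → escape time 2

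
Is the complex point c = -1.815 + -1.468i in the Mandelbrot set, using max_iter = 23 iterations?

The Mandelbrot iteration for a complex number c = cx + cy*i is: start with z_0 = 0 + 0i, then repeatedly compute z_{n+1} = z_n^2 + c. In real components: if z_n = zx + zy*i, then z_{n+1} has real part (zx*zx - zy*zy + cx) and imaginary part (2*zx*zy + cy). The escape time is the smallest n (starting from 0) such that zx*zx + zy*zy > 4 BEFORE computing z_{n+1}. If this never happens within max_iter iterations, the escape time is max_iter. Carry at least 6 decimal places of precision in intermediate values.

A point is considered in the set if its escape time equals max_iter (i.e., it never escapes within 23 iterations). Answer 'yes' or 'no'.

Answer: no

Derivation:
z_0 = 0 + 0i, c = -1.8150 + -1.4680i
Iter 1: z = -1.8150 + -1.4680i, |z|^2 = 5.4492
Escaped at iteration 1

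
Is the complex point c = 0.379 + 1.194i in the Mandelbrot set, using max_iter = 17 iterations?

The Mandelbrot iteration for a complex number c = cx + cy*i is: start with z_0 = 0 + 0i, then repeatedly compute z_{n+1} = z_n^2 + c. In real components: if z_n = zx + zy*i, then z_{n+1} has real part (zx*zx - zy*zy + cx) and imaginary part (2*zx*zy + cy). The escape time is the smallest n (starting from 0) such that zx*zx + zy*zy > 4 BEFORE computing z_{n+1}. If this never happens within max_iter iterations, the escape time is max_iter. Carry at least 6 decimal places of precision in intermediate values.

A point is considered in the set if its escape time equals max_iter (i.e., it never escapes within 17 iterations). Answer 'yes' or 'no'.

Answer: no

Derivation:
z_0 = 0 + 0i, c = 0.3790 + 1.1940i
Iter 1: z = 0.3790 + 1.1940i, |z|^2 = 1.5693
Iter 2: z = -0.9030 + 2.0991i, |z|^2 = 5.2214
Escaped at iteration 2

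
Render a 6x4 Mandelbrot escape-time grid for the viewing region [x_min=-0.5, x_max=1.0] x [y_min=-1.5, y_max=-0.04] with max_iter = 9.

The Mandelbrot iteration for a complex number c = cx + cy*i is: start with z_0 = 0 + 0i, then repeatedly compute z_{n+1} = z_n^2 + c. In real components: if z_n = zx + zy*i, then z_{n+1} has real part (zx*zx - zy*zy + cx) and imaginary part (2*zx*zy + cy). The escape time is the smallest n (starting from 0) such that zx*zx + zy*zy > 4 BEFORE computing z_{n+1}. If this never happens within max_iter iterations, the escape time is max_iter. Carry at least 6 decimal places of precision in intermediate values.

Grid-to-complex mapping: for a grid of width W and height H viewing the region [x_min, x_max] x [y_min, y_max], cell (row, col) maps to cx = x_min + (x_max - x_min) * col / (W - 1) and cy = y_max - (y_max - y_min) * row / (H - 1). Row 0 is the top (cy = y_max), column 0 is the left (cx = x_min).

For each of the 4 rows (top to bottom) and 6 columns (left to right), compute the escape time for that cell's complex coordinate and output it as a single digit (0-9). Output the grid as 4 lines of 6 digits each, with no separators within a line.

Answer: 999732
999732
474322
222222

Derivation:
(row=0, col=0): c = -0.5000 + -0.0400i → escape time 9
(row=0, col=1): c = -0.2000 + -0.0400i → escape time 9
(row=0, col=2): c = 0.1000 + -0.0400i → escape time 9
(row=0, col=3): c = 0.4000 + -0.0400i → escape time 7
(row=0, col=4): c = 0.7000 + -0.0400i → escape time 3
(row=0, col=5): c = 1.0000 + -0.0400i → escape time 2
(row=1, col=0): c = -0.5000 + -0.5267i → escape time 9
(row=1, col=1): c = -0.2000 + -0.5267i → escape time 9
(row=1, col=2): c = 0.1000 + -0.5267i → escape time 9
(row=1, col=3): c = 0.4000 + -0.5267i → escape time 7
(row=1, col=4): c = 0.7000 + -0.5267i → escape time 3
(row=1, col=5): c = 1.0000 + -0.5267i → escape time 2
(row=2, col=0): c = -0.5000 + -1.0133i → escape time 4
(row=2, col=1): c = -0.2000 + -1.0133i → escape time 7
(row=2, col=2): c = 0.1000 + -1.0133i → escape time 4
(row=2, col=3): c = 0.4000 + -1.0133i → escape time 3
(row=2, col=4): c = 0.7000 + -1.0133i → escape time 2
(row=2, col=5): c = 1.0000 + -1.0133i → escape time 2
(row=3, col=0): c = -0.5000 + -1.5000i → escape time 2
(row=3, col=1): c = -0.2000 + -1.5000i → escape time 2
(row=3, col=2): c = 0.1000 + -1.5000i → escape time 2
(row=3, col=3): c = 0.4000 + -1.5000i → escape time 2
(row=3, col=4): c = 0.7000 + -1.5000i → escape time 2
(row=3, col=5): c = 1.0000 + -1.5000i → escape time 2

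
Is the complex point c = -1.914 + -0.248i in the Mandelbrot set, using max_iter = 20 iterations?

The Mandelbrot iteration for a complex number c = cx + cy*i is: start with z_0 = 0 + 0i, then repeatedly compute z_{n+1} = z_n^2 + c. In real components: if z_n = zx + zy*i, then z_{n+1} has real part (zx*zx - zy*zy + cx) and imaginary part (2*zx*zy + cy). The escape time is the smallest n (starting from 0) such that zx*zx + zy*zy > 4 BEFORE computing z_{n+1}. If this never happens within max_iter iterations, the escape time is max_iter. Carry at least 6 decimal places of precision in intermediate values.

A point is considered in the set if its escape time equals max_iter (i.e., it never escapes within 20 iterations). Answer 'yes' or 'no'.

z_0 = 0 + 0i, c = -1.9140 + -0.2480i
Iter 1: z = -1.9140 + -0.2480i, |z|^2 = 3.7249
Iter 2: z = 1.6879 + 0.7013i, |z|^2 = 3.3409
Iter 3: z = 0.4431 + 2.1196i, |z|^2 = 4.6890
Escaped at iteration 3

Answer: no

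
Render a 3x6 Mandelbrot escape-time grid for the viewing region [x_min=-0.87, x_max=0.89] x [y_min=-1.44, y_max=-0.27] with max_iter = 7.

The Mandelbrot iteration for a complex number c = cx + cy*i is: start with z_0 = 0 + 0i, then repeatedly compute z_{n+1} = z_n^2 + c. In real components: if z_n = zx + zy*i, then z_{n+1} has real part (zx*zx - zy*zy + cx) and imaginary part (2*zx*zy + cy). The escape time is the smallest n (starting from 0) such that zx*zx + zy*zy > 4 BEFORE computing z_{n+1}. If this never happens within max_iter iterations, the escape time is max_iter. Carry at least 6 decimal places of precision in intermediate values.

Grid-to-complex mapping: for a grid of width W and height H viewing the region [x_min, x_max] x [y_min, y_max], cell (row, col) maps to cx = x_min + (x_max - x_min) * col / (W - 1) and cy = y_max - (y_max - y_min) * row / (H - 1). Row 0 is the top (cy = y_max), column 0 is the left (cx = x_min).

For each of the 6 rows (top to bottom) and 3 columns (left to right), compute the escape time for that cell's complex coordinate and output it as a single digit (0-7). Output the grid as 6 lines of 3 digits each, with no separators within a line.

Answer: 773
572
472
362
332
222

Derivation:
(row=0, col=0): c = -0.8700 + -0.2700i → escape time 7
(row=0, col=1): c = 0.0100 + -0.2700i → escape time 7
(row=0, col=2): c = 0.8900 + -0.2700i → escape time 3
(row=1, col=0): c = -0.8700 + -0.5040i → escape time 5
(row=1, col=1): c = 0.0100 + -0.5040i → escape time 7
(row=1, col=2): c = 0.8900 + -0.5040i → escape time 2
(row=2, col=0): c = -0.8700 + -0.7380i → escape time 4
(row=2, col=1): c = 0.0100 + -0.7380i → escape time 7
(row=2, col=2): c = 0.8900 + -0.7380i → escape time 2
(row=3, col=0): c = -0.8700 + -0.9720i → escape time 3
(row=3, col=1): c = 0.0100 + -0.9720i → escape time 6
(row=3, col=2): c = 0.8900 + -0.9720i → escape time 2
(row=4, col=0): c = -0.8700 + -1.2060i → escape time 3
(row=4, col=1): c = 0.0100 + -1.2060i → escape time 3
(row=4, col=2): c = 0.8900 + -1.2060i → escape time 2
(row=5, col=0): c = -0.8700 + -1.4400i → escape time 2
(row=5, col=1): c = 0.0100 + -1.4400i → escape time 2
(row=5, col=2): c = 0.8900 + -1.4400i → escape time 2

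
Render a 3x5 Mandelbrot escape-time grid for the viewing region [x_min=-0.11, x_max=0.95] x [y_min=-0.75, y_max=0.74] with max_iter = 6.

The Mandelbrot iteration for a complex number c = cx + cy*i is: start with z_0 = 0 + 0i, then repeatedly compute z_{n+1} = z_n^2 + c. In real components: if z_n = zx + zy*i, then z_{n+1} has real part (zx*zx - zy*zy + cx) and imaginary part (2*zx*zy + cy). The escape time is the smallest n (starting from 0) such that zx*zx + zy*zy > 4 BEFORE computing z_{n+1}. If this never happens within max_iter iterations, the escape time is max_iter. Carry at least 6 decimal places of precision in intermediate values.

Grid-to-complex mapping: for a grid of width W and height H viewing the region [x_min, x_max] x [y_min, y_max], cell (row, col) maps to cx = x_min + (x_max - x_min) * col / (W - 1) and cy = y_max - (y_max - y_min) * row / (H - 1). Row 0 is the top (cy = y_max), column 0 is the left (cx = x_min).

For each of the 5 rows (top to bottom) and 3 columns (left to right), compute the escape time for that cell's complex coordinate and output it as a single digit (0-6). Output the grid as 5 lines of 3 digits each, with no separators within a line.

(row=0, col=0): c = -0.1100 + 0.7400i → escape time 6
(row=0, col=1): c = 0.4200 + 0.7400i → escape time 4
(row=0, col=2): c = 0.9500 + 0.7400i → escape time 2
(row=1, col=0): c = -0.1100 + 0.3675i → escape time 6
(row=1, col=1): c = 0.4200 + 0.3675i → escape time 6
(row=1, col=2): c = 0.9500 + 0.3675i → escape time 2
(row=2, col=0): c = -0.1100 + -0.0050i → escape time 6
(row=2, col=1): c = 0.4200 + -0.0050i → escape time 6
(row=2, col=2): c = 0.9500 + -0.0050i → escape time 3
(row=3, col=0): c = -0.1100 + -0.3775i → escape time 6
(row=3, col=1): c = 0.4200 + -0.3775i → escape time 6
(row=3, col=2): c = 0.9500 + -0.3775i → escape time 2
(row=4, col=0): c = -0.1100 + -0.7500i → escape time 6
(row=4, col=1): c = 0.4200 + -0.7500i → escape time 4
(row=4, col=2): c = 0.9500 + -0.7500i → escape time 2

Answer: 642
662
663
662
642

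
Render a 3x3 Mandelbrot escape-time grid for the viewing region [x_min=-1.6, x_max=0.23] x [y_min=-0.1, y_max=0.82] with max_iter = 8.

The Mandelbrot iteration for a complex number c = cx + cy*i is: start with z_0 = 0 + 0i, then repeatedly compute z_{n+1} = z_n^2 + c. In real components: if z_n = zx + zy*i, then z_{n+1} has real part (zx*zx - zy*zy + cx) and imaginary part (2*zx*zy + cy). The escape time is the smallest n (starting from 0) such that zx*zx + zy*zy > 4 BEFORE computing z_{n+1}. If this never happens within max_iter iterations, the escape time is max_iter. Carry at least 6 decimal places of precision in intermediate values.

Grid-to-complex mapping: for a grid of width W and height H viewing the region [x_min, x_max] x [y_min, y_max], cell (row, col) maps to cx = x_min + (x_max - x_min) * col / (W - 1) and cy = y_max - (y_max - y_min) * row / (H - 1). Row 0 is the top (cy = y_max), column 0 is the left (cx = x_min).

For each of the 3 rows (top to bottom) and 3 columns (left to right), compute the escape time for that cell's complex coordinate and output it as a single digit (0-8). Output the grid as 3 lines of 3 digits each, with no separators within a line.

Answer: 345
488
688

Derivation:
(row=0, col=0): c = -1.6000 + 0.8200i → escape time 3
(row=0, col=1): c = -0.6850 + 0.8200i → escape time 4
(row=0, col=2): c = 0.2300 + 0.8200i → escape time 5
(row=1, col=0): c = -1.6000 + 0.3600i → escape time 4
(row=1, col=1): c = -0.6850 + 0.3600i → escape time 8
(row=1, col=2): c = 0.2300 + 0.3600i → escape time 8
(row=2, col=0): c = -1.6000 + -0.1000i → escape time 6
(row=2, col=1): c = -0.6850 + -0.1000i → escape time 8
(row=2, col=2): c = 0.2300 + -0.1000i → escape time 8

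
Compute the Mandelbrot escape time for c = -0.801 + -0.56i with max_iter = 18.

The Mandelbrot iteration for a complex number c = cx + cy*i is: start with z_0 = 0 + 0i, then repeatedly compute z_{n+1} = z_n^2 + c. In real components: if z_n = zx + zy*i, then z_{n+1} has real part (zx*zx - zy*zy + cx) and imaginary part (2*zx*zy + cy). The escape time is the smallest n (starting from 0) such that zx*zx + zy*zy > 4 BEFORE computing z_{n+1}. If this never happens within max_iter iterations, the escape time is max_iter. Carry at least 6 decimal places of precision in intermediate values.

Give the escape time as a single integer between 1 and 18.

Answer: 6

Derivation:
z_0 = 0 + 0i, c = -0.8010 + -0.5600i
Iter 1: z = -0.8010 + -0.5600i, |z|^2 = 0.9552
Iter 2: z = -0.4730 + 0.3371i, |z|^2 = 0.3374
Iter 3: z = -0.6909 + -0.8789i, |z|^2 = 1.2499
Iter 4: z = -1.0961 + 0.6545i, |z|^2 = 1.6299
Iter 5: z = -0.0279 + -1.9949i, |z|^2 = 3.9803
Iter 6: z = -4.7797 + -0.4486i, |z|^2 = 23.0470
Escaped at iteration 6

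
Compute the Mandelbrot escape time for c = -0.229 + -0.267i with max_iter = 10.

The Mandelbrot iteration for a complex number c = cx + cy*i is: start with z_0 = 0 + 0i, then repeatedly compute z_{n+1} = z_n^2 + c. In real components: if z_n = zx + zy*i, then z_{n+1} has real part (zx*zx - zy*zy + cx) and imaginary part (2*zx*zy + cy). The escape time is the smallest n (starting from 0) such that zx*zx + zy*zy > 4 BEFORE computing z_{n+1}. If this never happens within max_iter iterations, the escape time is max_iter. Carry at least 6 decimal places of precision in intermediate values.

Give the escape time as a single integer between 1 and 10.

Answer: 10

Derivation:
z_0 = 0 + 0i, c = -0.2290 + -0.2670i
Iter 1: z = -0.2290 + -0.2670i, |z|^2 = 0.1237
Iter 2: z = -0.2478 + -0.1447i, |z|^2 = 0.0824
Iter 3: z = -0.1885 + -0.1953i, |z|^2 = 0.0737
Iter 4: z = -0.2316 + -0.1934i, |z|^2 = 0.0910
Iter 5: z = -0.2128 + -0.1774i, |z|^2 = 0.0767
Iter 6: z = -0.2152 + -0.1915i, |z|^2 = 0.0830
Iter 7: z = -0.2194 + -0.1846i, |z|^2 = 0.0822
Iter 8: z = -0.2150 + -0.1860i, |z|^2 = 0.0808
Iter 9: z = -0.2174 + -0.1870i, |z|^2 = 0.0822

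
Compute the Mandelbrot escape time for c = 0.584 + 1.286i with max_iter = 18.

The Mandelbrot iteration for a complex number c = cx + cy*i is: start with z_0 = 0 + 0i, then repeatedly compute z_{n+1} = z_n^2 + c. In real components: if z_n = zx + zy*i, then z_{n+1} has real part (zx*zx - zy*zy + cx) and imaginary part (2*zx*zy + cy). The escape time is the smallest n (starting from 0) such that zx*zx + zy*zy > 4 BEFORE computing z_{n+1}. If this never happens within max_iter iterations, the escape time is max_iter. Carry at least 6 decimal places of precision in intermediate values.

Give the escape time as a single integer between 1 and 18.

Answer: 2

Derivation:
z_0 = 0 + 0i, c = 0.5840 + 1.2860i
Iter 1: z = 0.5840 + 1.2860i, |z|^2 = 1.9949
Iter 2: z = -0.7287 + 2.7880i, |z|^2 = 8.3043
Escaped at iteration 2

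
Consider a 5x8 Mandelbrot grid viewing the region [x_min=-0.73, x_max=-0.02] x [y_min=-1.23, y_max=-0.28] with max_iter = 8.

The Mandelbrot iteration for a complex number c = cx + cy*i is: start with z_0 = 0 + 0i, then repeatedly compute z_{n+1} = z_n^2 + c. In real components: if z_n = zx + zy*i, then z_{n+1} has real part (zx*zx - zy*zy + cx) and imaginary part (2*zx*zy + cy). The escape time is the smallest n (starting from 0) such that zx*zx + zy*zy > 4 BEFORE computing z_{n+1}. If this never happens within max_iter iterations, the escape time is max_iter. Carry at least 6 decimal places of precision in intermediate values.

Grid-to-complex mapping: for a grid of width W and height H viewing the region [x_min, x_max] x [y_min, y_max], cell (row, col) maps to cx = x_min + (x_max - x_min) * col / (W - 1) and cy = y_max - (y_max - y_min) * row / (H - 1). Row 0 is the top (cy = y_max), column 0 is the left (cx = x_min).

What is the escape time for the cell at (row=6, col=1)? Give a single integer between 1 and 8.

Answer: 3

Derivation:
z_0 = 0 + 0i, c = -0.5525 + -1.0943i
Iter 1: z = -0.5525 + -1.0943i, |z|^2 = 1.5027
Iter 2: z = -1.4447 + 0.1149i, |z|^2 = 2.1004
Iter 3: z = 1.5215 + -1.4263i, |z|^2 = 4.3491
Escaped at iteration 3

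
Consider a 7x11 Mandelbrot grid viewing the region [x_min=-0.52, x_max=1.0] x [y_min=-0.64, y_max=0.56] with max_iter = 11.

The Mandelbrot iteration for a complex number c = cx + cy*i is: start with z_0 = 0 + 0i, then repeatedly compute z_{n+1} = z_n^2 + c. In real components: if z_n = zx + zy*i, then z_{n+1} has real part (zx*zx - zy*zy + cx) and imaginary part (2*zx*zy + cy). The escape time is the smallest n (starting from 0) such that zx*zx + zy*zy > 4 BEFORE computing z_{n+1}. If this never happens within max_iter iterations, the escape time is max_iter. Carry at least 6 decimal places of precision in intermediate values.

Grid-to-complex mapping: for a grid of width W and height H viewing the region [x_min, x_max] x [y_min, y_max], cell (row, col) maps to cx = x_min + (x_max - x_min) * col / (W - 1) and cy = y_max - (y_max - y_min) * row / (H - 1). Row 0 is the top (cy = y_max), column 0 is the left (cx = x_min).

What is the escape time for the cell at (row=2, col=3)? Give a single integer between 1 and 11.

Answer: 11

Derivation:
z_0 = 0 + 0i, c = 0.2400 + 0.3200i
Iter 1: z = 0.2400 + 0.3200i, |z|^2 = 0.1600
Iter 2: z = 0.1952 + 0.4736i, |z|^2 = 0.2624
Iter 3: z = 0.0538 + 0.5049i, |z|^2 = 0.2578
Iter 4: z = -0.0120 + 0.3743i, |z|^2 = 0.1403
Iter 5: z = 0.1000 + 0.3110i, |z|^2 = 0.1067
Iter 6: z = 0.1533 + 0.3822i, |z|^2 = 0.1696
Iter 7: z = 0.1174 + 0.4372i, |z|^2 = 0.2049
Iter 8: z = 0.0627 + 0.4227i, |z|^2 = 0.1826
Iter 9: z = 0.0653 + 0.3730i, |z|^2 = 0.1434
Iter 10: z = 0.1052 + 0.3687i, |z|^2 = 0.1470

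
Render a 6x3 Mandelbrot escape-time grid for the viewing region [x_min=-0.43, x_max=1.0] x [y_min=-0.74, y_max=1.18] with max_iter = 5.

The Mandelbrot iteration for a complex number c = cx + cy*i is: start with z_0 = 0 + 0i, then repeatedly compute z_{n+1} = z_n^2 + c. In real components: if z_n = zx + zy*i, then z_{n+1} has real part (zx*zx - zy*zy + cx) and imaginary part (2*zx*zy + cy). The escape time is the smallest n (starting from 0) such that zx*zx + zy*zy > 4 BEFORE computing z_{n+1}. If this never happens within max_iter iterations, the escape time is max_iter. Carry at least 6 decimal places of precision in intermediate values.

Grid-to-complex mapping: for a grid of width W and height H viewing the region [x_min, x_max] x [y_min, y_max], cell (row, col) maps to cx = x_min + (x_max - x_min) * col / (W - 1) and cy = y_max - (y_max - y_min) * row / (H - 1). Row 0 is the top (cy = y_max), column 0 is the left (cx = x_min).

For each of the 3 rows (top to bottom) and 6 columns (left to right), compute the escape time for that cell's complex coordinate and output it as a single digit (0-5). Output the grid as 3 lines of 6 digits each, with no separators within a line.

(row=0, col=0): c = -0.4300 + 1.1800i → escape time 3
(row=0, col=1): c = -0.1440 + 1.1800i → escape time 4
(row=0, col=2): c = 0.1420 + 1.1800i → escape time 3
(row=0, col=3): c = 0.4280 + 1.1800i → escape time 2
(row=0, col=4): c = 0.7140 + 1.1800i → escape time 2
(row=0, col=5): c = 1.0000 + 1.1800i → escape time 2
(row=1, col=0): c = -0.4300 + 0.2200i → escape time 5
(row=1, col=1): c = -0.1440 + 0.2200i → escape time 5
(row=1, col=2): c = 0.1420 + 0.2200i → escape time 5
(row=1, col=3): c = 0.4280 + 0.2200i → escape time 5
(row=1, col=4): c = 0.7140 + 0.2200i → escape time 3
(row=1, col=5): c = 1.0000 + 0.2200i → escape time 2
(row=2, col=0): c = -0.4300 + -0.7400i → escape time 5
(row=2, col=1): c = -0.1440 + -0.7400i → escape time 5
(row=2, col=2): c = 0.1420 + -0.7400i → escape time 5
(row=2, col=3): c = 0.4280 + -0.7400i → escape time 4
(row=2, col=4): c = 0.7140 + -0.7400i → escape time 3
(row=2, col=5): c = 1.0000 + -0.7400i → escape time 2

Answer: 343222
555532
555432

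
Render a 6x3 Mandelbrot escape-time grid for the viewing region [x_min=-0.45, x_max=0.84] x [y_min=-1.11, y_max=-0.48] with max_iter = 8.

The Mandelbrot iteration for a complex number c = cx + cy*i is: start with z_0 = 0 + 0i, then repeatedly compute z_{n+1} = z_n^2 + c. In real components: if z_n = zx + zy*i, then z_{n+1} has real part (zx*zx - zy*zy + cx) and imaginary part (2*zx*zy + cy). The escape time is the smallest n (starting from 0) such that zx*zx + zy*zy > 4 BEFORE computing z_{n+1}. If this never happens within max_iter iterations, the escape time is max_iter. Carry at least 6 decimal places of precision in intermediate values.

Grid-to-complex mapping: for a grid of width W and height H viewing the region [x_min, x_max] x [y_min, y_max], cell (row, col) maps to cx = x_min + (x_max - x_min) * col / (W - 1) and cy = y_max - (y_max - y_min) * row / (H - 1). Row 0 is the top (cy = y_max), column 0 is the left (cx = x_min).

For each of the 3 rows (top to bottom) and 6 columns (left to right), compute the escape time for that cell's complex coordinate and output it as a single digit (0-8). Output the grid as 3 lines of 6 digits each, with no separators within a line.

(row=0, col=0): c = -0.4500 + -0.4800i → escape time 8
(row=0, col=1): c = -0.1920 + -0.4800i → escape time 8
(row=0, col=2): c = 0.0660 + -0.4800i → escape time 8
(row=0, col=3): c = 0.3240 + -0.4800i → escape time 8
(row=0, col=4): c = 0.5820 + -0.4800i → escape time 4
(row=0, col=5): c = 0.8400 + -0.4800i → escape time 3
(row=1, col=0): c = -0.4500 + -0.7950i → escape time 6
(row=1, col=1): c = -0.1920 + -0.7950i → escape time 8
(row=1, col=2): c = 0.0660 + -0.7950i → escape time 7
(row=1, col=3): c = 0.3240 + -0.7950i → escape time 4
(row=1, col=4): c = 0.5820 + -0.7950i → escape time 3
(row=1, col=5): c = 0.8400 + -0.7950i → escape time 2
(row=2, col=0): c = -0.4500 + -1.1100i → escape time 4
(row=2, col=1): c = -0.1920 + -1.1100i → escape time 7
(row=2, col=2): c = 0.0660 + -1.1100i → escape time 4
(row=2, col=3): c = 0.3240 + -1.1100i → escape time 3
(row=2, col=4): c = 0.5820 + -1.1100i → escape time 2
(row=2, col=5): c = 0.8400 + -1.1100i → escape time 2

Answer: 888843
687432
474322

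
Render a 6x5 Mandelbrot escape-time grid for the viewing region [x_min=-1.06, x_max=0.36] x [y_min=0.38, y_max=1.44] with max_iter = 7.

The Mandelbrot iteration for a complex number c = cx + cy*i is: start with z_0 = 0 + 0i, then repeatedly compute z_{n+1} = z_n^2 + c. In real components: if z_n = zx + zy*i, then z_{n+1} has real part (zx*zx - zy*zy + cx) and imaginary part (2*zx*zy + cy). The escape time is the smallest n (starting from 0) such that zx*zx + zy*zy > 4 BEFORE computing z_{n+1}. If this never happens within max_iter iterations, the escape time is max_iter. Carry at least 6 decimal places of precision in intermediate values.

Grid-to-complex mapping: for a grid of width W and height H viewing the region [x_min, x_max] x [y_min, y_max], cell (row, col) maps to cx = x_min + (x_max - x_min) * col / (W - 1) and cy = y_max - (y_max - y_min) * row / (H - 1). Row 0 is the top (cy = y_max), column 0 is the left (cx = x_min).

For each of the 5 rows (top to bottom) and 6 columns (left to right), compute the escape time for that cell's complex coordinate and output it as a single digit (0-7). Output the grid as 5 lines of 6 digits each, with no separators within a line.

(row=0, col=0): c = -1.0600 + 1.4400i → escape time 2
(row=0, col=1): c = -0.7760 + 1.4400i → escape time 2
(row=0, col=2): c = -0.4920 + 1.4400i → escape time 2
(row=0, col=3): c = -0.2080 + 1.4400i → escape time 2
(row=0, col=4): c = 0.0760 + 1.4400i → escape time 2
(row=0, col=5): c = 0.3600 + 1.4400i → escape time 2
(row=1, col=0): c = -1.0600 + 1.1750i → escape time 3
(row=1, col=1): c = -0.7760 + 1.1750i → escape time 3
(row=1, col=2): c = -0.4920 + 1.1750i → escape time 3
(row=1, col=3): c = -0.2080 + 1.1750i → escape time 4
(row=1, col=4): c = 0.0760 + 1.1750i → escape time 3
(row=1, col=5): c = 0.3600 + 1.1750i → escape time 2
(row=2, col=0): c = -1.0600 + 0.9100i → escape time 3
(row=2, col=1): c = -0.7760 + 0.9100i → escape time 4
(row=2, col=2): c = -0.4920 + 0.9100i → escape time 4
(row=2, col=3): c = -0.2080 + 0.9100i → escape time 7
(row=2, col=4): c = 0.0760 + 0.9100i → escape time 5
(row=2, col=5): c = 0.3600 + 0.9100i → escape time 4
(row=3, col=0): c = -1.0600 + 0.6450i → escape time 4
(row=3, col=1): c = -0.7760 + 0.6450i → escape time 5
(row=3, col=2): c = -0.4920 + 0.6450i → escape time 7
(row=3, col=3): c = -0.2080 + 0.6450i → escape time 7
(row=3, col=4): c = 0.0760 + 0.6450i → escape time 7
(row=3, col=5): c = 0.3600 + 0.6450i → escape time 7
(row=4, col=0): c = -1.0600 + 0.3800i → escape time 7
(row=4, col=1): c = -0.7760 + 0.3800i → escape time 7
(row=4, col=2): c = -0.4920 + 0.3800i → escape time 7
(row=4, col=3): c = -0.2080 + 0.3800i → escape time 7
(row=4, col=4): c = 0.0760 + 0.3800i → escape time 7
(row=4, col=5): c = 0.3600 + 0.3800i → escape time 7

Answer: 222222
333432
344754
457777
777777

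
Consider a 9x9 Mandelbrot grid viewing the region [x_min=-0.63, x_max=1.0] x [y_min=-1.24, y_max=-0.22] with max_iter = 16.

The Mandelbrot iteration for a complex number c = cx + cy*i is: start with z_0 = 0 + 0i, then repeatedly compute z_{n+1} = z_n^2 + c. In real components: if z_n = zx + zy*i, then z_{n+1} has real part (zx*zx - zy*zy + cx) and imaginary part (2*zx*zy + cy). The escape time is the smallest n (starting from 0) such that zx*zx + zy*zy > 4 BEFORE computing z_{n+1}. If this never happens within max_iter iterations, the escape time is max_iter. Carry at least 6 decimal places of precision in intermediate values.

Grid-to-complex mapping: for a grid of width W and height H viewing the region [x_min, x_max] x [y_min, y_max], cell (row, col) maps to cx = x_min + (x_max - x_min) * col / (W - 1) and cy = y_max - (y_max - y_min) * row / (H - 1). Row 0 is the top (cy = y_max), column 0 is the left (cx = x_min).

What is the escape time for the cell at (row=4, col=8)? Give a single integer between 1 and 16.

Answer: 2

Derivation:
z_0 = 0 + 0i, c = 1.0000 + -0.7300i
Iter 1: z = 1.0000 + -0.7300i, |z|^2 = 1.5329
Iter 2: z = 1.4671 + -2.1900i, |z|^2 = 6.9485
Escaped at iteration 2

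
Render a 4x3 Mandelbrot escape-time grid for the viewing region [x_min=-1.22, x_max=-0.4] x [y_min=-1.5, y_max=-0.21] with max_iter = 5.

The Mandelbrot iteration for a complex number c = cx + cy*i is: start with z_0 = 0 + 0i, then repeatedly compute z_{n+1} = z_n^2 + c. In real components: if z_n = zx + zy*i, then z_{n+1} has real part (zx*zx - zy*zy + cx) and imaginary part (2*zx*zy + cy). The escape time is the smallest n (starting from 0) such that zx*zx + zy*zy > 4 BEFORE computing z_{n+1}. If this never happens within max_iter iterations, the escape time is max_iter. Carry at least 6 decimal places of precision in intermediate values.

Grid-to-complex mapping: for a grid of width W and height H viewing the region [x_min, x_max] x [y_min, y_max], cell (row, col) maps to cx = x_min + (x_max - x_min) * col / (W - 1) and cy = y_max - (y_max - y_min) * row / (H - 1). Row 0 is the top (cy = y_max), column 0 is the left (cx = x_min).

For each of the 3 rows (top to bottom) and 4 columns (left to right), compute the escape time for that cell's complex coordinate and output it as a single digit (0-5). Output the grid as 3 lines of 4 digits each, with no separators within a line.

Answer: 5555
3345
2222

Derivation:
(row=0, col=0): c = -1.2200 + -0.2100i → escape time 5
(row=0, col=1): c = -0.9467 + -0.2100i → escape time 5
(row=0, col=2): c = -0.6733 + -0.2100i → escape time 5
(row=0, col=3): c = -0.4000 + -0.2100i → escape time 5
(row=1, col=0): c = -1.2200 + -0.8550i → escape time 3
(row=1, col=1): c = -0.9467 + -0.8550i → escape time 3
(row=1, col=2): c = -0.6733 + -0.8550i → escape time 4
(row=1, col=3): c = -0.4000 + -0.8550i → escape time 5
(row=2, col=0): c = -1.2200 + -1.5000i → escape time 2
(row=2, col=1): c = -0.9467 + -1.5000i → escape time 2
(row=2, col=2): c = -0.6733 + -1.5000i → escape time 2
(row=2, col=3): c = -0.4000 + -1.5000i → escape time 2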